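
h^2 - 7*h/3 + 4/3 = (h - 4/3)*(h - 1)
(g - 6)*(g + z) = g^2 + g*z - 6*g - 6*z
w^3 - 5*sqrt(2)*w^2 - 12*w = w*(w - 6*sqrt(2))*(w + sqrt(2))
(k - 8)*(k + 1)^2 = k^3 - 6*k^2 - 15*k - 8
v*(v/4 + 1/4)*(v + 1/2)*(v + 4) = v^4/4 + 11*v^3/8 + 13*v^2/8 + v/2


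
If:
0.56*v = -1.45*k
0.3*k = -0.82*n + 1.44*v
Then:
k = -0.386206896551724*v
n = 1.89739276703112*v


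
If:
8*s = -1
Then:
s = -1/8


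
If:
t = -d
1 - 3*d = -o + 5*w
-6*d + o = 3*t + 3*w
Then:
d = -t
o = 3/2 - 3*t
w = 1/2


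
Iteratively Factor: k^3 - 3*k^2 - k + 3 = (k - 3)*(k^2 - 1) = (k - 3)*(k + 1)*(k - 1)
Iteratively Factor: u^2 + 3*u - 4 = (u - 1)*(u + 4)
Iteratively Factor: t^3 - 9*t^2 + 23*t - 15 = (t - 1)*(t^2 - 8*t + 15) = (t - 3)*(t - 1)*(t - 5)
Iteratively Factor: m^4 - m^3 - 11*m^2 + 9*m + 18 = (m - 3)*(m^3 + 2*m^2 - 5*m - 6) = (m - 3)*(m + 1)*(m^2 + m - 6) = (m - 3)*(m + 1)*(m + 3)*(m - 2)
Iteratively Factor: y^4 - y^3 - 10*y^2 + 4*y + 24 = (y + 2)*(y^3 - 3*y^2 - 4*y + 12) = (y - 2)*(y + 2)*(y^2 - y - 6) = (y - 3)*(y - 2)*(y + 2)*(y + 2)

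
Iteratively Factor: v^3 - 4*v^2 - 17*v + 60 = (v + 4)*(v^2 - 8*v + 15) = (v - 3)*(v + 4)*(v - 5)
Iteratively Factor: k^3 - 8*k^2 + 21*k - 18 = (k - 2)*(k^2 - 6*k + 9) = (k - 3)*(k - 2)*(k - 3)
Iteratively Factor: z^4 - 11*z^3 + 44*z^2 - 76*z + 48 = (z - 2)*(z^3 - 9*z^2 + 26*z - 24) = (z - 2)^2*(z^2 - 7*z + 12) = (z - 3)*(z - 2)^2*(z - 4)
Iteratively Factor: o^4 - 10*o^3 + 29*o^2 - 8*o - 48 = (o - 3)*(o^3 - 7*o^2 + 8*o + 16) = (o - 4)*(o - 3)*(o^2 - 3*o - 4) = (o - 4)*(o - 3)*(o + 1)*(o - 4)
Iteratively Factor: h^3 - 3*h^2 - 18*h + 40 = (h + 4)*(h^2 - 7*h + 10) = (h - 5)*(h + 4)*(h - 2)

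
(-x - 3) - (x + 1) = -2*x - 4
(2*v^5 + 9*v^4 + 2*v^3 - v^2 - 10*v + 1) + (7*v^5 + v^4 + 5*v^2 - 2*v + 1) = 9*v^5 + 10*v^4 + 2*v^3 + 4*v^2 - 12*v + 2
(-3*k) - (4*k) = -7*k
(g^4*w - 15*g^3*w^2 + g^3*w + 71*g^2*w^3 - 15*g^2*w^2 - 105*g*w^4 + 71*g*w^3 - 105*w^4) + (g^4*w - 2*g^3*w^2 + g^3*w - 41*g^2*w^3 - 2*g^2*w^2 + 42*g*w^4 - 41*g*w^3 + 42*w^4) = 2*g^4*w - 17*g^3*w^2 + 2*g^3*w + 30*g^2*w^3 - 17*g^2*w^2 - 63*g*w^4 + 30*g*w^3 - 63*w^4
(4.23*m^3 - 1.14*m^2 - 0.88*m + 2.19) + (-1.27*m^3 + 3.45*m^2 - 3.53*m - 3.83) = 2.96*m^3 + 2.31*m^2 - 4.41*m - 1.64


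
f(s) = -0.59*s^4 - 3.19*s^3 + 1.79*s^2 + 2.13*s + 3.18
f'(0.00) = 2.13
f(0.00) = 3.18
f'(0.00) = 2.13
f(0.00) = 3.18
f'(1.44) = -19.61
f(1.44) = -2.10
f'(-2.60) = -30.39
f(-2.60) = 38.85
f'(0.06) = 2.31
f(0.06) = 3.31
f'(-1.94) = -23.60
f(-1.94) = 20.72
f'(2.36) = -73.74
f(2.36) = -42.06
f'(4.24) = -334.63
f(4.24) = -389.45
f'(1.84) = -38.38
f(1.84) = -13.48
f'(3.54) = -209.82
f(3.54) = -201.02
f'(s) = -2.36*s^3 - 9.57*s^2 + 3.58*s + 2.13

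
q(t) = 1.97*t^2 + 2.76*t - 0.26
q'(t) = 3.94*t + 2.76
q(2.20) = 15.35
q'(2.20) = 11.43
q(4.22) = 46.47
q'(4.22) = 19.39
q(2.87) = 23.89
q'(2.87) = 14.07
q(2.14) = 14.67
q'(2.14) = 11.19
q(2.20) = 15.35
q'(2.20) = 11.43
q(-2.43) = 4.67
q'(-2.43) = -6.81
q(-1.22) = -0.70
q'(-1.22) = -2.05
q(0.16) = 0.23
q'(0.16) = 3.39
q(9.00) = 184.15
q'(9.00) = 38.22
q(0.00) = -0.26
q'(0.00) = 2.76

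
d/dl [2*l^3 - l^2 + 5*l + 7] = 6*l^2 - 2*l + 5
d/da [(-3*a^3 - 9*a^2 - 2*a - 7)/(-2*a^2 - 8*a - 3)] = (6*a^4 + 48*a^3 + 95*a^2 + 26*a - 50)/(4*a^4 + 32*a^3 + 76*a^2 + 48*a + 9)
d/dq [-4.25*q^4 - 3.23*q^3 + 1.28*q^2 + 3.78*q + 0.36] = -17.0*q^3 - 9.69*q^2 + 2.56*q + 3.78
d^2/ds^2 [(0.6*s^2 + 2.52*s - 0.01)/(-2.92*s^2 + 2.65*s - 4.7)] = (7.105427357601e-15*s^4 - 52.258656*s^3 + 49.917984*s^2 + 207.0426*s - 89.41523)/(24.897088*s^6 - 67.78488*s^5 + 181.73934*s^4 - 236.821225*s^3 + 292.52565*s^2 - 175.6155*s + 103.823)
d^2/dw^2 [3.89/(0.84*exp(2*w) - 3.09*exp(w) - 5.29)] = ((12.0201 - 13.0704*exp(w))*(-0.84*exp(2*w) + 3.09*exp(w) + 5.29) - 3.89*(1.68*exp(w) - 3.09)*(3.36*exp(w) - 6.18)*exp(w))*exp(w)/(-0.84*exp(2*w) + 3.09*exp(w) + 5.29)^3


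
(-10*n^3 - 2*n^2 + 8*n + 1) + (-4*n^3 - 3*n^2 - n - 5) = -14*n^3 - 5*n^2 + 7*n - 4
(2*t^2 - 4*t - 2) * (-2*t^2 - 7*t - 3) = -4*t^4 - 6*t^3 + 26*t^2 + 26*t + 6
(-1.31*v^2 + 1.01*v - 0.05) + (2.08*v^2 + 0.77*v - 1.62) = 0.77*v^2 + 1.78*v - 1.67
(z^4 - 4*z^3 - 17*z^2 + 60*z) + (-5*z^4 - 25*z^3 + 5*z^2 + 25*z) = -4*z^4 - 29*z^3 - 12*z^2 + 85*z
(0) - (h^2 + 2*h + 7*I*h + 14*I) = -h^2 - 2*h - 7*I*h - 14*I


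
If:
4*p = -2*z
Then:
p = -z/2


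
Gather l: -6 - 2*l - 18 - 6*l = -8*l - 24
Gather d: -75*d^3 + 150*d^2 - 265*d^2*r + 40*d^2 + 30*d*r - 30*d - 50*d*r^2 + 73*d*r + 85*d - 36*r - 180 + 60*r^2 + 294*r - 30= -75*d^3 + d^2*(190 - 265*r) + d*(-50*r^2 + 103*r + 55) + 60*r^2 + 258*r - 210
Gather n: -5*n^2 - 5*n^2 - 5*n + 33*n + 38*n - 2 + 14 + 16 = -10*n^2 + 66*n + 28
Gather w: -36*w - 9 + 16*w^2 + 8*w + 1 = 16*w^2 - 28*w - 8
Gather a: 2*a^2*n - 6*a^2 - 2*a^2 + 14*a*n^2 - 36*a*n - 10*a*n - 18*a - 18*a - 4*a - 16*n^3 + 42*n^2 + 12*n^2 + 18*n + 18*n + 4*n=a^2*(2*n - 8) + a*(14*n^2 - 46*n - 40) - 16*n^3 + 54*n^2 + 40*n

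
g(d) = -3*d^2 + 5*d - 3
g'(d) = 5 - 6*d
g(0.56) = -1.14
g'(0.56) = 1.64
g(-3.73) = -63.39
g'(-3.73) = 27.38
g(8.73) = -187.99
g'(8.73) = -47.38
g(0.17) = -2.24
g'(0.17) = 3.98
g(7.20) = -122.52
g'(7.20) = -38.20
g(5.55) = -67.66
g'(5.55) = -28.30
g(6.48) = -96.57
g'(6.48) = -33.88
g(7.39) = -129.89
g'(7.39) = -39.34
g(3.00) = -15.00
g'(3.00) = -13.00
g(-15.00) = -753.00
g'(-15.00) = 95.00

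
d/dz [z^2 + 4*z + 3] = 2*z + 4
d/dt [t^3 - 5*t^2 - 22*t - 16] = 3*t^2 - 10*t - 22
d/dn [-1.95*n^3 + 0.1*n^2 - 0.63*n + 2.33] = -5.85*n^2 + 0.2*n - 0.63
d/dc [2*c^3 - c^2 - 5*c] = 6*c^2 - 2*c - 5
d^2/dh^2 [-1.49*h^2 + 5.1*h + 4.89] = -2.98000000000000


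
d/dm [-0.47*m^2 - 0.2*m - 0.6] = -0.94*m - 0.2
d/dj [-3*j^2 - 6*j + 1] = -6*j - 6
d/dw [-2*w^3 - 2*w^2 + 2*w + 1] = -6*w^2 - 4*w + 2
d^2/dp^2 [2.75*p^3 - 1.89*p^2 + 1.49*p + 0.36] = 16.5*p - 3.78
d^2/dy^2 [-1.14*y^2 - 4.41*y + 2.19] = -2.28000000000000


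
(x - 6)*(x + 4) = x^2 - 2*x - 24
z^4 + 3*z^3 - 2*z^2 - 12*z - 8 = (z - 2)*(z + 1)*(z + 2)^2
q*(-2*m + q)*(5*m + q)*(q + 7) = -10*m^2*q^2 - 70*m^2*q + 3*m*q^3 + 21*m*q^2 + q^4 + 7*q^3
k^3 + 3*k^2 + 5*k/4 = k*(k + 1/2)*(k + 5/2)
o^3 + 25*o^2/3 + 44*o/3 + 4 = (o + 1/3)*(o + 2)*(o + 6)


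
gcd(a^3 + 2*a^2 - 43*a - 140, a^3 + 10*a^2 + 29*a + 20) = a^2 + 9*a + 20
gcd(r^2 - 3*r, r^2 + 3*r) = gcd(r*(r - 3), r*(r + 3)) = r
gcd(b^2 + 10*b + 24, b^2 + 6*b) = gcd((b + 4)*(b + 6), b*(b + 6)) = b + 6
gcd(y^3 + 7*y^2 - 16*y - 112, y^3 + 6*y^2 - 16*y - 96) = y^2 - 16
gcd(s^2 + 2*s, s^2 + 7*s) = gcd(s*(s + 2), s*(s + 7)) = s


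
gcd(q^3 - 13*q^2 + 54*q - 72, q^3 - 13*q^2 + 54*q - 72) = q^3 - 13*q^2 + 54*q - 72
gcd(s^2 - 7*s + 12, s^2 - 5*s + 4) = s - 4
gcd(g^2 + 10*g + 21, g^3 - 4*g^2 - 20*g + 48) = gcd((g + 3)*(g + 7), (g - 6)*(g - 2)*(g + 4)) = 1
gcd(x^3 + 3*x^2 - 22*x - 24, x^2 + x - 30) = x + 6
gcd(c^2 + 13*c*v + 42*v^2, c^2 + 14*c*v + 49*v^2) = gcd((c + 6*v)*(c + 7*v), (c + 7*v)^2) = c + 7*v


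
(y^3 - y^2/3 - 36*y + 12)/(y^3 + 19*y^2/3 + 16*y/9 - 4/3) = 3*(y - 6)/(3*y + 2)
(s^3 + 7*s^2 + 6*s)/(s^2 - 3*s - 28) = s*(s^2 + 7*s + 6)/(s^2 - 3*s - 28)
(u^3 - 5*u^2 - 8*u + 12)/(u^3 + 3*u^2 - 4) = (u - 6)/(u + 2)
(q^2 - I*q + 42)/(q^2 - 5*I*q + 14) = (q + 6*I)/(q + 2*I)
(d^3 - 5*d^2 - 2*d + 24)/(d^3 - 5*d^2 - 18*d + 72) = (d^2 - 2*d - 8)/(d^2 - 2*d - 24)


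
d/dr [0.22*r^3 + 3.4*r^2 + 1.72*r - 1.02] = 0.66*r^2 + 6.8*r + 1.72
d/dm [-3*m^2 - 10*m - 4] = -6*m - 10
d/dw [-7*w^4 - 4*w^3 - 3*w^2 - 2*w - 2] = -28*w^3 - 12*w^2 - 6*w - 2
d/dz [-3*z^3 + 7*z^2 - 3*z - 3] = -9*z^2 + 14*z - 3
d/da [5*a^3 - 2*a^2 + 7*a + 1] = 15*a^2 - 4*a + 7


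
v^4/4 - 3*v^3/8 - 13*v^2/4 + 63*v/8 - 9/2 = (v/4 + 1)*(v - 3)*(v - 3/2)*(v - 1)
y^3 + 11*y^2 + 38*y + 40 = (y + 2)*(y + 4)*(y + 5)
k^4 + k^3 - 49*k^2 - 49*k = k*(k - 7)*(k + 1)*(k + 7)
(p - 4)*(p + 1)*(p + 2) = p^3 - p^2 - 10*p - 8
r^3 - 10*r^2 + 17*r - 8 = (r - 8)*(r - 1)^2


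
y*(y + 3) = y^2 + 3*y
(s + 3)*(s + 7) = s^2 + 10*s + 21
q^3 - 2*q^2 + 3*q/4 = q*(q - 3/2)*(q - 1/2)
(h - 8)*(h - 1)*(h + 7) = h^3 - 2*h^2 - 55*h + 56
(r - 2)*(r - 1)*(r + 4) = r^3 + r^2 - 10*r + 8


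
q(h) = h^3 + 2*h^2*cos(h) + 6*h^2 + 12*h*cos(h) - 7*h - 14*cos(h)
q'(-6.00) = 21.39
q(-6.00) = 28.56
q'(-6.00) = 21.39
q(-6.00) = 28.56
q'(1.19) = 14.87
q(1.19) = 3.01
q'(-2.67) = -33.27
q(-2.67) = 70.74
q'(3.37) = 53.82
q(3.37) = 34.95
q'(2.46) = 6.31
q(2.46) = 12.53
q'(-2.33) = -43.08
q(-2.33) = 57.64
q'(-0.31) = -5.53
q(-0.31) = -13.98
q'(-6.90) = 39.39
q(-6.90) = 4.16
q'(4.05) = 126.61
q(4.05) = 95.04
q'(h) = -2*h^2*sin(h) + 3*h^2 - 12*h*sin(h) + 4*h*cos(h) + 12*h + 14*sin(h) + 12*cos(h) - 7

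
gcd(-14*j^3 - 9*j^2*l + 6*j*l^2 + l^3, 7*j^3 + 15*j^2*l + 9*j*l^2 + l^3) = 7*j^2 + 8*j*l + l^2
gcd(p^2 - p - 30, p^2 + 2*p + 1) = 1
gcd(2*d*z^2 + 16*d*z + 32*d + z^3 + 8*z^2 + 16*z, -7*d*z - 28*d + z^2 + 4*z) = z + 4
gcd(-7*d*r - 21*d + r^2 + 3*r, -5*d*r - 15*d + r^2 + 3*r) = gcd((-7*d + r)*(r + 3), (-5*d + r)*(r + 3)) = r + 3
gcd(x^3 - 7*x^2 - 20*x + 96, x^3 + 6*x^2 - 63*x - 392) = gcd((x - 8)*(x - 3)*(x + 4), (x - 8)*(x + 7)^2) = x - 8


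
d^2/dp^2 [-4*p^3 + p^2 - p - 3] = 2 - 24*p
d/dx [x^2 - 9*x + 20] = 2*x - 9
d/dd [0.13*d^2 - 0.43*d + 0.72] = 0.26*d - 0.43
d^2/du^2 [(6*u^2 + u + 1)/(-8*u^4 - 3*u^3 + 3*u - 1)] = 2*(-1152*u^8 - 816*u^7 - 886*u^6 - 1251*u^5 + 288*u^4 + 245*u^3 + 93*u^2 + 9*u - 18)/(512*u^12 + 576*u^11 + 216*u^10 - 549*u^9 - 240*u^8 + 63*u^7 + 243*u^6 - 63*u^5 - 30*u^4 - 18*u^3 + 27*u^2 - 9*u + 1)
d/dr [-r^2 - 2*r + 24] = -2*r - 2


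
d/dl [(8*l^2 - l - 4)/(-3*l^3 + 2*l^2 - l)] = 2*(12*l^4 - 3*l^3 - 21*l^2 + 8*l - 2)/(l^2*(9*l^4 - 12*l^3 + 10*l^2 - 4*l + 1))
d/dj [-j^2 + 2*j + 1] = 2 - 2*j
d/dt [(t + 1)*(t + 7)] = 2*t + 8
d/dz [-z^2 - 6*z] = -2*z - 6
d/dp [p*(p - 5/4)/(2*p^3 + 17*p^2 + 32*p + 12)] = (-8*p^4 + 20*p^3 + 213*p^2 + 96*p - 60)/(4*(4*p^6 + 68*p^5 + 417*p^4 + 1136*p^3 + 1432*p^2 + 768*p + 144))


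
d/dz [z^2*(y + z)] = z*(2*y + 3*z)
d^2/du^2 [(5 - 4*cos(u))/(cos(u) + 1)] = 9*(sin(u)^2 + cos(u) + 1)/(cos(u) + 1)^3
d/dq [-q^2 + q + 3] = 1 - 2*q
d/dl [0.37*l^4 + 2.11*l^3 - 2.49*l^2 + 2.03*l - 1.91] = 1.48*l^3 + 6.33*l^2 - 4.98*l + 2.03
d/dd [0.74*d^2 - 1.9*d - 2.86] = 1.48*d - 1.9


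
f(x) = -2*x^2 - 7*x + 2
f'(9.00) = -43.00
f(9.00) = -223.00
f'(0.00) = -7.00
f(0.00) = 2.00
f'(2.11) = -15.44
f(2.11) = -21.67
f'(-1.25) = -2.00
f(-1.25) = 7.62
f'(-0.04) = -6.84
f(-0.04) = 2.28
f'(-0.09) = -6.64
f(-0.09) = 2.61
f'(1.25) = -12.00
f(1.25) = -9.88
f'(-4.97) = 12.88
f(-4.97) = -12.61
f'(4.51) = -25.04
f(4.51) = -70.25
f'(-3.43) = 6.72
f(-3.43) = 2.48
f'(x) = -4*x - 7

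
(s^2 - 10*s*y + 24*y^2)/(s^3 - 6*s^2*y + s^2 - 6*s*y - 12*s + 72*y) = (s - 4*y)/(s^2 + s - 12)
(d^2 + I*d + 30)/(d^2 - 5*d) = (d^2 + I*d + 30)/(d*(d - 5))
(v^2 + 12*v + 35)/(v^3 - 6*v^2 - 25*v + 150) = (v + 7)/(v^2 - 11*v + 30)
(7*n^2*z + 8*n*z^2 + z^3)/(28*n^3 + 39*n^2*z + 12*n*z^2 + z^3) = z/(4*n + z)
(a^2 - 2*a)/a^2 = (a - 2)/a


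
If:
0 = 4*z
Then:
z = 0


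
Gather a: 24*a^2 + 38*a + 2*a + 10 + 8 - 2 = 24*a^2 + 40*a + 16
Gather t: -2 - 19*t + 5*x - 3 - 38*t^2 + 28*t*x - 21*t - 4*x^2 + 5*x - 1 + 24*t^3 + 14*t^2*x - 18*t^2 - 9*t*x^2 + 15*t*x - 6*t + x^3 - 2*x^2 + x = 24*t^3 + t^2*(14*x - 56) + t*(-9*x^2 + 43*x - 46) + x^3 - 6*x^2 + 11*x - 6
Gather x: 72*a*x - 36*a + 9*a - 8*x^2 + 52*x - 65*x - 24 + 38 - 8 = -27*a - 8*x^2 + x*(72*a - 13) + 6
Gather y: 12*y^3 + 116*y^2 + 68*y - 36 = 12*y^3 + 116*y^2 + 68*y - 36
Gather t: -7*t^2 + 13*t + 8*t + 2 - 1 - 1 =-7*t^2 + 21*t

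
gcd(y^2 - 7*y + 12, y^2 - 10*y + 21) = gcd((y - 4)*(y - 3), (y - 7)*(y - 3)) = y - 3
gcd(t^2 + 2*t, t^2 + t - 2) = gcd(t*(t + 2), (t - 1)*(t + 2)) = t + 2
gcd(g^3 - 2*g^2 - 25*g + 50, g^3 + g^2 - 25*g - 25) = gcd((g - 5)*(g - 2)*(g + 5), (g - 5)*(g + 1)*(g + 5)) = g^2 - 25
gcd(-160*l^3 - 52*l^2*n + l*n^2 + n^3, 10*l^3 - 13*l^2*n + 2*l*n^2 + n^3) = 5*l + n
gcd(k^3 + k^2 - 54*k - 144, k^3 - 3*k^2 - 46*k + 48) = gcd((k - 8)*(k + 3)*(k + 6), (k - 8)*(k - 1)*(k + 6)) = k^2 - 2*k - 48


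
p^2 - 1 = (p - 1)*(p + 1)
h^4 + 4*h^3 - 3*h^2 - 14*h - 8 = (h - 2)*(h + 1)^2*(h + 4)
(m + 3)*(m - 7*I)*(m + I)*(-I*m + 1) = -I*m^4 - 5*m^3 - 3*I*m^3 - 15*m^2 - 13*I*m^2 + 7*m - 39*I*m + 21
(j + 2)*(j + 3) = j^2 + 5*j + 6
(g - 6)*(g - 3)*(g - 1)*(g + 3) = g^4 - 7*g^3 - 3*g^2 + 63*g - 54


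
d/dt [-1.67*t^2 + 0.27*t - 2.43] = 0.27 - 3.34*t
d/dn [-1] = 0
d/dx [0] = 0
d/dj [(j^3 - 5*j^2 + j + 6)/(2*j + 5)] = (4*j^3 + 5*j^2 - 50*j - 7)/(4*j^2 + 20*j + 25)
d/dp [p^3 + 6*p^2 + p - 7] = 3*p^2 + 12*p + 1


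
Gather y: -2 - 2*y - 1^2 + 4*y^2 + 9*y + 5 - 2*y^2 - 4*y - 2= 2*y^2 + 3*y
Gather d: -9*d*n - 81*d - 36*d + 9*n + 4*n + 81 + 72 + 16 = d*(-9*n - 117) + 13*n + 169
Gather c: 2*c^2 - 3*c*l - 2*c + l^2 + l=2*c^2 + c*(-3*l - 2) + l^2 + l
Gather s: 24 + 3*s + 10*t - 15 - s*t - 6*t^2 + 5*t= s*(3 - t) - 6*t^2 + 15*t + 9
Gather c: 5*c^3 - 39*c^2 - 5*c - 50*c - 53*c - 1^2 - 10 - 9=5*c^3 - 39*c^2 - 108*c - 20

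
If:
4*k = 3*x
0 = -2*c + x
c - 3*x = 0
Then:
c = 0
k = 0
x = 0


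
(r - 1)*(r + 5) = r^2 + 4*r - 5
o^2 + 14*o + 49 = (o + 7)^2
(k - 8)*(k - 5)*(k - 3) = k^3 - 16*k^2 + 79*k - 120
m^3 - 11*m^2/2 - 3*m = m*(m - 6)*(m + 1/2)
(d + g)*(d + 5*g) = d^2 + 6*d*g + 5*g^2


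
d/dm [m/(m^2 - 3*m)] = -1/(m - 3)^2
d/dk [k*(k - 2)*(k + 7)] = 3*k^2 + 10*k - 14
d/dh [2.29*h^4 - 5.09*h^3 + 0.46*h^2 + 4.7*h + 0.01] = 9.16*h^3 - 15.27*h^2 + 0.92*h + 4.7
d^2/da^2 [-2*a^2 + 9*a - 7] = -4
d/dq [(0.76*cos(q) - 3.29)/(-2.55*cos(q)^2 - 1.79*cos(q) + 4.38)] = (-1.938*cos(q)^2 + 16.779*cos(q) + 2.5603)*sin(q)/(6.5025*cos(q)^4 + 9.129*cos(q)^3 - 19.1339*cos(q)^2 - 15.6804*cos(q) + 19.1844)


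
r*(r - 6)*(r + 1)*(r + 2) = r^4 - 3*r^3 - 16*r^2 - 12*r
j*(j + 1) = j^2 + j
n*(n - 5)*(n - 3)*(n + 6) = n^4 - 2*n^3 - 33*n^2 + 90*n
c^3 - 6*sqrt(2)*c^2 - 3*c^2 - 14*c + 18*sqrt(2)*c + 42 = (c - 3)*(c - 7*sqrt(2))*(c + sqrt(2))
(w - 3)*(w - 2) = w^2 - 5*w + 6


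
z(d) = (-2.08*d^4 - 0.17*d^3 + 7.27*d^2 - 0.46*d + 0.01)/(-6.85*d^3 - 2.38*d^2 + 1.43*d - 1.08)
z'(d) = (20.55*d^2 + 4.76*d - 1.43)*(-2.08*d^4 - 0.17*d^3 + 7.27*d^2 - 0.46*d + 0.01)/(-6.85*d^3 - 2.38*d^2 + 1.43*d - 1.08)^2 + (-8.32*d^3 - 0.51*d^2 + 14.54*d - 0.46)/(-6.85*d^3 - 2.38*d^2 + 1.43*d - 1.08) = (14.248*d^6 + 9.9008*d^5 + 41.2809*d^4 + 2.19740000000001*d^3 + 10.0576*d^2 - 15.6556*d + 0.4825)/(46.9225*d^6 + 32.606*d^5 - 13.9266*d^4 + 7.9892*d^3 + 7.1857*d^2 - 3.0888*d + 1.1664)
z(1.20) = -0.36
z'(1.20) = 0.71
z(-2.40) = -0.31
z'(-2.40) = 0.58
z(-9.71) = -2.93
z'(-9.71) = 0.31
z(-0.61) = -2.14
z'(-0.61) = 11.47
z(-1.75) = 0.17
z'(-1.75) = 1.02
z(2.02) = 0.11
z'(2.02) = 0.49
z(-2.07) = -0.10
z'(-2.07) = 0.72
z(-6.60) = -1.93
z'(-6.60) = 0.33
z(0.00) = -0.01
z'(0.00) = 0.41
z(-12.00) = -3.64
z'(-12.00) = 0.31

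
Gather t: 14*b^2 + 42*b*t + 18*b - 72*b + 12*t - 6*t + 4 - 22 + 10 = 14*b^2 - 54*b + t*(42*b + 6) - 8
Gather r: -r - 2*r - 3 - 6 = -3*r - 9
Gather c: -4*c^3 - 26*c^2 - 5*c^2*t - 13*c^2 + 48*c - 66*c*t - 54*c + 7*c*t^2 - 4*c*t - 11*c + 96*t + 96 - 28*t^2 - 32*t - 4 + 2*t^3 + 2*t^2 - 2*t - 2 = -4*c^3 + c^2*(-5*t - 39) + c*(7*t^2 - 70*t - 17) + 2*t^3 - 26*t^2 + 62*t + 90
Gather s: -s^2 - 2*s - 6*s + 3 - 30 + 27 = -s^2 - 8*s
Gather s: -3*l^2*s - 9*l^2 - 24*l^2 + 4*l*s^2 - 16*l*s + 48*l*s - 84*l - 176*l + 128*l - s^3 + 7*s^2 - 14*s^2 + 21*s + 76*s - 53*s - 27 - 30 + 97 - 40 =-33*l^2 - 132*l - s^3 + s^2*(4*l - 7) + s*(-3*l^2 + 32*l + 44)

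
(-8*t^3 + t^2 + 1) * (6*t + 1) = -48*t^4 - 2*t^3 + t^2 + 6*t + 1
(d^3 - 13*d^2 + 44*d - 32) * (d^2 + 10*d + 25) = d^5 - 3*d^4 - 61*d^3 + 83*d^2 + 780*d - 800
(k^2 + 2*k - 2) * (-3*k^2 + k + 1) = -3*k^4 - 5*k^3 + 9*k^2 - 2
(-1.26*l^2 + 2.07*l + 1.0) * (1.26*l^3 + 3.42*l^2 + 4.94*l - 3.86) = -1.5876*l^5 - 1.701*l^4 + 2.115*l^3 + 18.5094*l^2 - 3.0502*l - 3.86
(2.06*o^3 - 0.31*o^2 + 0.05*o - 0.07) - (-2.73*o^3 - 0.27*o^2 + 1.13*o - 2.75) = 4.79*o^3 - 0.04*o^2 - 1.08*o + 2.68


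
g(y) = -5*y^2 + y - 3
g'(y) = 1 - 10*y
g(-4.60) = -113.40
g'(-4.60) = 47.00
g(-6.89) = -247.25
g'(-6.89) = 69.90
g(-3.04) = -52.25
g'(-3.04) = 31.40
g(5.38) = -142.34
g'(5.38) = -52.80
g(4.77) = -111.99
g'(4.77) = -46.70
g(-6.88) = -246.55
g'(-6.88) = 69.80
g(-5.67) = -169.41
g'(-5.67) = 57.70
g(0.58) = -4.10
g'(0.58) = -4.80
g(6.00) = -177.00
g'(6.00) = -59.00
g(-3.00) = -51.00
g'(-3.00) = 31.00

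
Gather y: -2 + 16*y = 16*y - 2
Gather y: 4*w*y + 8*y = y*(4*w + 8)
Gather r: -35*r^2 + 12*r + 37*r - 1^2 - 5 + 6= -35*r^2 + 49*r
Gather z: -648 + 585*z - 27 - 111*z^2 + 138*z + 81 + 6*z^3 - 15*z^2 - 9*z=6*z^3 - 126*z^2 + 714*z - 594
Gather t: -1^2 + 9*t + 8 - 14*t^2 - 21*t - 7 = -14*t^2 - 12*t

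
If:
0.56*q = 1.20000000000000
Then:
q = 2.14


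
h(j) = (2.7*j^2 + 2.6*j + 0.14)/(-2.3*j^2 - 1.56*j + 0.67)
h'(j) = (4.6*j + 1.56)*(2.7*j^2 + 2.6*j + 0.14)/(-2.3*j^2 - 1.56*j + 0.67)^2 + (5.4*j + 2.6)/(-2.3*j^2 - 1.56*j + 0.67)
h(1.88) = -1.40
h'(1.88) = 0.15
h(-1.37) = -1.09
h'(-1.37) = -0.25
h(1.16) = -1.60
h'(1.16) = 0.52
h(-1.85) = -1.06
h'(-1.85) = 0.01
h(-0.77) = -0.51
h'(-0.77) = -1.06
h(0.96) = -1.74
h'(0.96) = 0.88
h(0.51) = -3.00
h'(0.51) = 8.77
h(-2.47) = -1.07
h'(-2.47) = 0.02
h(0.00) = 0.21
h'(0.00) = 4.37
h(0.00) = 0.21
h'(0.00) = 4.37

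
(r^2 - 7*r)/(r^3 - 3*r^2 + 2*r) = (r - 7)/(r^2 - 3*r + 2)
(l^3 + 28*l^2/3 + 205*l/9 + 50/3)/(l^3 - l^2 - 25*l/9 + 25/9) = (3*l^2 + 23*l + 30)/(3*l^2 - 8*l + 5)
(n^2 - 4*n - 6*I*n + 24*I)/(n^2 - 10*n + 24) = (n - 6*I)/(n - 6)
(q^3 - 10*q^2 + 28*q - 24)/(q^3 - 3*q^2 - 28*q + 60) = (q - 2)/(q + 5)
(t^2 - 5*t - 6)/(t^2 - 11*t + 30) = (t + 1)/(t - 5)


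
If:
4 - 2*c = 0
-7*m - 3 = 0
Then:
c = 2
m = -3/7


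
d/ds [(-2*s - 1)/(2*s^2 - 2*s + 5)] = 4*(s^2 + s - 3)/(4*s^4 - 8*s^3 + 24*s^2 - 20*s + 25)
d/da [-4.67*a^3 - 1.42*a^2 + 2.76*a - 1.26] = -14.01*a^2 - 2.84*a + 2.76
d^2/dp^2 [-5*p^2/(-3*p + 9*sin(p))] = (-5*p^3*sin(p) + 15*p^2*cos(2*p)/2 + 45*p^2/2 - 30*p*sin(2*p) - 15*cos(2*p) + 15)/(p - 3*sin(p))^3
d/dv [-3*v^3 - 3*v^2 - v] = -9*v^2 - 6*v - 1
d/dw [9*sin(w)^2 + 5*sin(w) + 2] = (18*sin(w) + 5)*cos(w)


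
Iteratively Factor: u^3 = (u)*(u^2) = u^2*(u)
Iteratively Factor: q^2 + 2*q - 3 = (q - 1)*(q + 3)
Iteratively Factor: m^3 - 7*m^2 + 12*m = (m)*(m^2 - 7*m + 12) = m*(m - 4)*(m - 3)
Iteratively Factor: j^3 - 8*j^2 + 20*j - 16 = (j - 4)*(j^2 - 4*j + 4) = (j - 4)*(j - 2)*(j - 2)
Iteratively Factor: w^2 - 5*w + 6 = (w - 2)*(w - 3)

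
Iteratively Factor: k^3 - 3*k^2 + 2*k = (k - 2)*(k^2 - k) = k*(k - 2)*(k - 1)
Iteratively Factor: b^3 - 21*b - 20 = (b + 4)*(b^2 - 4*b - 5) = (b + 1)*(b + 4)*(b - 5)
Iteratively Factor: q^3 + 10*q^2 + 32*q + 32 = (q + 4)*(q^2 + 6*q + 8) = (q + 2)*(q + 4)*(q + 4)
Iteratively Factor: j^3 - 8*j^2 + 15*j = (j - 3)*(j^2 - 5*j) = (j - 5)*(j - 3)*(j)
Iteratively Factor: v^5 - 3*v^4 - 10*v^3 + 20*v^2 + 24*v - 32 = (v - 2)*(v^4 - v^3 - 12*v^2 - 4*v + 16) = (v - 2)*(v - 1)*(v^3 - 12*v - 16) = (v - 2)*(v - 1)*(v + 2)*(v^2 - 2*v - 8) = (v - 2)*(v - 1)*(v + 2)^2*(v - 4)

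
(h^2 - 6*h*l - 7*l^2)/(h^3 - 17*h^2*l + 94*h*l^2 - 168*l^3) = (h + l)/(h^2 - 10*h*l + 24*l^2)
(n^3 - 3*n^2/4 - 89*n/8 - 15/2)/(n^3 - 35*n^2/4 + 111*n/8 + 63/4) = (2*n^2 - 3*n - 20)/(2*n^2 - 19*n + 42)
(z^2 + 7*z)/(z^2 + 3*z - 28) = z/(z - 4)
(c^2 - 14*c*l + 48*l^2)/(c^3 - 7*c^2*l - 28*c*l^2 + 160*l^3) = (c - 6*l)/(c^2 + c*l - 20*l^2)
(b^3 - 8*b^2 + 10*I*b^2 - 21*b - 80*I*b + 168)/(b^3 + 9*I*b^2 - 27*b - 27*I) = (b^2 + b*(-8 + 7*I) - 56*I)/(b^2 + 6*I*b - 9)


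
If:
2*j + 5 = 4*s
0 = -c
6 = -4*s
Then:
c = 0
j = -11/2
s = -3/2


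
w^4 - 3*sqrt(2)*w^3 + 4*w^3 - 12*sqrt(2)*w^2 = w^2*(w + 4)*(w - 3*sqrt(2))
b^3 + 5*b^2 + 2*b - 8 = (b - 1)*(b + 2)*(b + 4)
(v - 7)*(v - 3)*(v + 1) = v^3 - 9*v^2 + 11*v + 21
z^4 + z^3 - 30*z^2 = z^2*(z - 5)*(z + 6)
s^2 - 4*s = s*(s - 4)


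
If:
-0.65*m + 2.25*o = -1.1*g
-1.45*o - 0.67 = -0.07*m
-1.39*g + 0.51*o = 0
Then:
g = -0.21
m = -2.35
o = -0.58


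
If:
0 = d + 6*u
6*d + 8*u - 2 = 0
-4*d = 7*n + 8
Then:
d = 3/7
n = -68/49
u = -1/14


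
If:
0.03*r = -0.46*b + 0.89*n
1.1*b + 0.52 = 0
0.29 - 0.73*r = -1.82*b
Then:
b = -0.47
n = -0.27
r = -0.78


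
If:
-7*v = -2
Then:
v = 2/7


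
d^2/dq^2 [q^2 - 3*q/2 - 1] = 2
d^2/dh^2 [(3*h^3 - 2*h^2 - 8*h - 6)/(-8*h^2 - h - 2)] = 2*(541*h^3 + 1038*h^2 - 276*h - 98)/(512*h^6 + 192*h^5 + 408*h^4 + 97*h^3 + 102*h^2 + 12*h + 8)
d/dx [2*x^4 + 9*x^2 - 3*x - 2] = 8*x^3 + 18*x - 3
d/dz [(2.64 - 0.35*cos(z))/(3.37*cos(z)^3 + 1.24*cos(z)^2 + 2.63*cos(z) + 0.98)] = (-2.359*cos(z)^3 + 26.2564*cos(z)^2 + 6.5472*cos(z) + 7.2862)*sin(z)/(11.3569*cos(z)^6 + 8.3576*cos(z)^5 + 19.2638*cos(z)^4 + 13.1276*cos(z)^3 + 9.3473*cos(z)^2 + 5.1548*cos(z) + 0.9604)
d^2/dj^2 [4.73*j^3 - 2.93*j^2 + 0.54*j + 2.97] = 28.38*j - 5.86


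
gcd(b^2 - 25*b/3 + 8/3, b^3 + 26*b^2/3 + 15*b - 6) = b - 1/3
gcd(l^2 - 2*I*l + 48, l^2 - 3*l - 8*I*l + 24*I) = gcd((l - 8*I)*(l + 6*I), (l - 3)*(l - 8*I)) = l - 8*I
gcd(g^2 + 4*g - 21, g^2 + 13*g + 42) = g + 7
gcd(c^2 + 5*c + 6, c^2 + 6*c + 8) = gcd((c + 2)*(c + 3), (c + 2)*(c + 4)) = c + 2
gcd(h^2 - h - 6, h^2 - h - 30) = 1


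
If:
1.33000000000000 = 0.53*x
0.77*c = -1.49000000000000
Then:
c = -1.94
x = 2.51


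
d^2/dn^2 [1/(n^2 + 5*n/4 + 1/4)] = 8*(-16*n^2 - 20*n + (8*n + 5)^2 - 4)/(4*n^2 + 5*n + 1)^3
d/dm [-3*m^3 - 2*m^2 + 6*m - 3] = -9*m^2 - 4*m + 6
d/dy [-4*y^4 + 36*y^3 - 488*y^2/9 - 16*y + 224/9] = -16*y^3 + 108*y^2 - 976*y/9 - 16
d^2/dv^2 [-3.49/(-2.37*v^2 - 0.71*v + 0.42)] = (-39.205962*v^2 - 11.745246*v + 3.49*(4.74*v + 0.71)*(9.48*v + 1.42) + 6.947892)/(2.37*v^2 + 0.71*v - 0.42)^3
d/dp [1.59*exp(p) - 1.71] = 1.59*exp(p)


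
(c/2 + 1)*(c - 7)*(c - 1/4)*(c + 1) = c^4/2 - 17*c^3/8 - 9*c^2 - 37*c/8 + 7/4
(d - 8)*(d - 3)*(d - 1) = d^3 - 12*d^2 + 35*d - 24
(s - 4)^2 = s^2 - 8*s + 16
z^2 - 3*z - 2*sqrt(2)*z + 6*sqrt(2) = (z - 3)*(z - 2*sqrt(2))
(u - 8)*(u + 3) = u^2 - 5*u - 24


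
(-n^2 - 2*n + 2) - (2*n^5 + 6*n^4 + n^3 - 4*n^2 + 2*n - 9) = -2*n^5 - 6*n^4 - n^3 + 3*n^2 - 4*n + 11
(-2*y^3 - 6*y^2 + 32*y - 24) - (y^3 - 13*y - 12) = -3*y^3 - 6*y^2 + 45*y - 12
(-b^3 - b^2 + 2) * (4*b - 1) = -4*b^4 - 3*b^3 + b^2 + 8*b - 2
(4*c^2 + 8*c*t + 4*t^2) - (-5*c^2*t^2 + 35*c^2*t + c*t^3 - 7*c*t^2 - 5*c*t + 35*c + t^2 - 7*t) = 5*c^2*t^2 - 35*c^2*t + 4*c^2 - c*t^3 + 7*c*t^2 + 13*c*t - 35*c + 3*t^2 + 7*t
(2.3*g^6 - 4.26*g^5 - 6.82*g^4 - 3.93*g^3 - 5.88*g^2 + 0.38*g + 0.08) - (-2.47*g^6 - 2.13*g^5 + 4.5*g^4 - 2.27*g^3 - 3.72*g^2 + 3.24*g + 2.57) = 4.77*g^6 - 2.13*g^5 - 11.32*g^4 - 1.66*g^3 - 2.16*g^2 - 2.86*g - 2.49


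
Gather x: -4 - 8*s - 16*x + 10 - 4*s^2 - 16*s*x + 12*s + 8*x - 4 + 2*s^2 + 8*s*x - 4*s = -2*s^2 + x*(-8*s - 8) + 2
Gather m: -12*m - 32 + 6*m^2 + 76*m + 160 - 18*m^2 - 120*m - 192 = -12*m^2 - 56*m - 64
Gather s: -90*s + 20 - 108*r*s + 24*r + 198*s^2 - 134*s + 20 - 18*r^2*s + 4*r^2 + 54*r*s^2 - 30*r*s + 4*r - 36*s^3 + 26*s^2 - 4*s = 4*r^2 + 28*r - 36*s^3 + s^2*(54*r + 224) + s*(-18*r^2 - 138*r - 228) + 40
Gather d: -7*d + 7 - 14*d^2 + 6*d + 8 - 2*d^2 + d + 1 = 16 - 16*d^2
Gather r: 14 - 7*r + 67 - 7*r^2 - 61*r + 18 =-7*r^2 - 68*r + 99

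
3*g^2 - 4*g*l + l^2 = (-3*g + l)*(-g + l)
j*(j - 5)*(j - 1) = j^3 - 6*j^2 + 5*j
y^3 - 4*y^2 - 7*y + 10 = (y - 5)*(y - 1)*(y + 2)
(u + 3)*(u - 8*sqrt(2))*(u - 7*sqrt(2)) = u^3 - 15*sqrt(2)*u^2 + 3*u^2 - 45*sqrt(2)*u + 112*u + 336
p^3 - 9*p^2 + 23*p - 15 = (p - 5)*(p - 3)*(p - 1)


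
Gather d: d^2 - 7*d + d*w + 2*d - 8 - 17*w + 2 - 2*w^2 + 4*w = d^2 + d*(w - 5) - 2*w^2 - 13*w - 6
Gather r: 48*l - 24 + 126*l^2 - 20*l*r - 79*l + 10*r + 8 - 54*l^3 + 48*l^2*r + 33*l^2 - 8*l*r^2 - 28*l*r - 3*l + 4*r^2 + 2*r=-54*l^3 + 159*l^2 - 34*l + r^2*(4 - 8*l) + r*(48*l^2 - 48*l + 12) - 16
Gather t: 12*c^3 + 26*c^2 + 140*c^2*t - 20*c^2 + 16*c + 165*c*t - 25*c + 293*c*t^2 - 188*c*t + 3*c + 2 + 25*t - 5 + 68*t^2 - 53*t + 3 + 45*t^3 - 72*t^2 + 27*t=12*c^3 + 6*c^2 - 6*c + 45*t^3 + t^2*(293*c - 4) + t*(140*c^2 - 23*c - 1)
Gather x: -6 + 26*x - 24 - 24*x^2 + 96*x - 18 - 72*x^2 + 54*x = -96*x^2 + 176*x - 48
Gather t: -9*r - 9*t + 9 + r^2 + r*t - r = r^2 - 10*r + t*(r - 9) + 9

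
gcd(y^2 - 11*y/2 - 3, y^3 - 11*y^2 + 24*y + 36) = y - 6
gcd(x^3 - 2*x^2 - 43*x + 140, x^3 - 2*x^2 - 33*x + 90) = x - 5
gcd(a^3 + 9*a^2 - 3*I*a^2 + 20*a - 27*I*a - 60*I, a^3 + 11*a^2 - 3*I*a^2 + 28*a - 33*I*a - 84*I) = a^2 + a*(4 - 3*I) - 12*I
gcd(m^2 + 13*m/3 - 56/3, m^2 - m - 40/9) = m - 8/3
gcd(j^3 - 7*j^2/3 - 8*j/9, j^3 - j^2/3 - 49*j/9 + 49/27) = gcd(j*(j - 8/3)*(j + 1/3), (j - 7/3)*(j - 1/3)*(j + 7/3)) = 1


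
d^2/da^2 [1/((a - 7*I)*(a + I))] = 2*((a - 7*I)^2 + (a - 7*I)*(a + I) + (a + I)^2)/((a - 7*I)^3*(a + I)^3)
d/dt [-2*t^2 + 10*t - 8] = 10 - 4*t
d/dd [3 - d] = -1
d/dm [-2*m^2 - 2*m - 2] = -4*m - 2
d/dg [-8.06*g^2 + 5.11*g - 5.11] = 5.11 - 16.12*g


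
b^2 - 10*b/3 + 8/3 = (b - 2)*(b - 4/3)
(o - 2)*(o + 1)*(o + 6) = o^3 + 5*o^2 - 8*o - 12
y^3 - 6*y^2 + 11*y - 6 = (y - 3)*(y - 2)*(y - 1)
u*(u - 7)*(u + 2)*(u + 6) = u^4 + u^3 - 44*u^2 - 84*u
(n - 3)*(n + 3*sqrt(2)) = n^2 - 3*n + 3*sqrt(2)*n - 9*sqrt(2)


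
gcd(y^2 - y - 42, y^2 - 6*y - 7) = y - 7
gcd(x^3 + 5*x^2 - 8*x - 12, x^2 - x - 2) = x^2 - x - 2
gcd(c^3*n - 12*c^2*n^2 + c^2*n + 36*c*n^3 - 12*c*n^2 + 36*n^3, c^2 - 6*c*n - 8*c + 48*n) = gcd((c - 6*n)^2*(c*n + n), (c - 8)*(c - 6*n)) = c - 6*n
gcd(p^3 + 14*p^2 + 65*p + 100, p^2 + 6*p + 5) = p + 5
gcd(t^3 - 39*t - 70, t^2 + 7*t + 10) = t^2 + 7*t + 10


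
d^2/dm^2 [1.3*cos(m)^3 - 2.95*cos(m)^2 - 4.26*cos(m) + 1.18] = 3.285*cos(m) + 5.9*cos(2*m) - 2.925*cos(3*m)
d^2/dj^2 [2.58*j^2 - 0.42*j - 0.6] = 5.16000000000000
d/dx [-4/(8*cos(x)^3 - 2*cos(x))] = 2*(1 - 12*cos(x)^2)*sin(x)/((4*cos(x)^2 - 1)^2*cos(x)^2)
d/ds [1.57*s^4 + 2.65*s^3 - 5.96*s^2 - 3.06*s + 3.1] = 6.28*s^3 + 7.95*s^2 - 11.92*s - 3.06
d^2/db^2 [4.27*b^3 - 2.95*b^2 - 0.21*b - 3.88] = 25.62*b - 5.9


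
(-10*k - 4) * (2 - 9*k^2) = 90*k^3 + 36*k^2 - 20*k - 8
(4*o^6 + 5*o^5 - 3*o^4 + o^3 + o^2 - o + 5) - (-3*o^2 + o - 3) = 4*o^6 + 5*o^5 - 3*o^4 + o^3 + 4*o^2 - 2*o + 8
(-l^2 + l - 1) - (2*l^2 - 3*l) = -3*l^2 + 4*l - 1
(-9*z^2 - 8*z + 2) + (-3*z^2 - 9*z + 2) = -12*z^2 - 17*z + 4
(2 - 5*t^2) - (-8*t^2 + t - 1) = 3*t^2 - t + 3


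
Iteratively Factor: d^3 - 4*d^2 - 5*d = (d + 1)*(d^2 - 5*d) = d*(d + 1)*(d - 5)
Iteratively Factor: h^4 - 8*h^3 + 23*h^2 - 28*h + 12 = (h - 1)*(h^3 - 7*h^2 + 16*h - 12) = (h - 2)*(h - 1)*(h^2 - 5*h + 6) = (h - 3)*(h - 2)*(h - 1)*(h - 2)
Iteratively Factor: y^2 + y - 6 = (y - 2)*(y + 3)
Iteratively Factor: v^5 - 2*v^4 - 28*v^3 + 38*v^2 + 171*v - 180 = (v + 4)*(v^4 - 6*v^3 - 4*v^2 + 54*v - 45) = (v + 3)*(v + 4)*(v^3 - 9*v^2 + 23*v - 15) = (v - 3)*(v + 3)*(v + 4)*(v^2 - 6*v + 5) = (v - 5)*(v - 3)*(v + 3)*(v + 4)*(v - 1)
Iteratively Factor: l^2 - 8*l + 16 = (l - 4)*(l - 4)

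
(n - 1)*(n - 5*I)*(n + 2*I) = n^3 - n^2 - 3*I*n^2 + 10*n + 3*I*n - 10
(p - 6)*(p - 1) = p^2 - 7*p + 6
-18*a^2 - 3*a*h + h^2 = (-6*a + h)*(3*a + h)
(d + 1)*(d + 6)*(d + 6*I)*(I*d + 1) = I*d^4 - 5*d^3 + 7*I*d^3 - 35*d^2 + 12*I*d^2 - 30*d + 42*I*d + 36*I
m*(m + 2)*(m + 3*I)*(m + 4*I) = m^4 + 2*m^3 + 7*I*m^3 - 12*m^2 + 14*I*m^2 - 24*m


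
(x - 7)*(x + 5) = x^2 - 2*x - 35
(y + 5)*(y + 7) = y^2 + 12*y + 35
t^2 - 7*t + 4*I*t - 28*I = (t - 7)*(t + 4*I)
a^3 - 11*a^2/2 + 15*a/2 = a*(a - 3)*(a - 5/2)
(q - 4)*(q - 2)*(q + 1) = q^3 - 5*q^2 + 2*q + 8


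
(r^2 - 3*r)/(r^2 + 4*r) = (r - 3)/(r + 4)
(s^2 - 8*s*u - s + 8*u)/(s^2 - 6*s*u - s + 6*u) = (s - 8*u)/(s - 6*u)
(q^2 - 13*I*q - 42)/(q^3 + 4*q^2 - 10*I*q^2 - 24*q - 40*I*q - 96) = (q - 7*I)/(q^2 + 4*q*(1 - I) - 16*I)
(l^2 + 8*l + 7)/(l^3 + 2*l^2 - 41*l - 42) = 1/(l - 6)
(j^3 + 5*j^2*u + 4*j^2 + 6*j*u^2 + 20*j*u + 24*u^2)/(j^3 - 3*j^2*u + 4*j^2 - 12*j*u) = (-j^2 - 5*j*u - 6*u^2)/(j*(-j + 3*u))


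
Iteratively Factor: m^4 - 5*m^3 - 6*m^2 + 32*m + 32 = (m - 4)*(m^3 - m^2 - 10*m - 8) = (m - 4)*(m + 1)*(m^2 - 2*m - 8) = (m - 4)*(m + 1)*(m + 2)*(m - 4)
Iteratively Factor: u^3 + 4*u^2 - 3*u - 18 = (u + 3)*(u^2 + u - 6) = (u + 3)^2*(u - 2)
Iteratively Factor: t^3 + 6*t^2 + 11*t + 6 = (t + 3)*(t^2 + 3*t + 2) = (t + 2)*(t + 3)*(t + 1)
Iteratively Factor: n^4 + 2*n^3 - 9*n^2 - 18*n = (n + 2)*(n^3 - 9*n) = n*(n + 2)*(n^2 - 9) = n*(n + 2)*(n + 3)*(n - 3)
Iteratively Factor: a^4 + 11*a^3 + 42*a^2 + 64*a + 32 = (a + 2)*(a^3 + 9*a^2 + 24*a + 16) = (a + 2)*(a + 4)*(a^2 + 5*a + 4) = (a + 2)*(a + 4)^2*(a + 1)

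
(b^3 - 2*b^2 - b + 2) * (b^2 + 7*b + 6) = b^5 + 5*b^4 - 9*b^3 - 17*b^2 + 8*b + 12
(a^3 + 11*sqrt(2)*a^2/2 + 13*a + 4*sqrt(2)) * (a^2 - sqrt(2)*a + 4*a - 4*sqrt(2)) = a^5 + 4*a^4 + 9*sqrt(2)*a^4/2 + 2*a^3 + 18*sqrt(2)*a^3 - 9*sqrt(2)*a^2 + 8*a^2 - 36*sqrt(2)*a - 8*a - 32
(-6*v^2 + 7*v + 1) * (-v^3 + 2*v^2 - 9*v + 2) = 6*v^5 - 19*v^4 + 67*v^3 - 73*v^2 + 5*v + 2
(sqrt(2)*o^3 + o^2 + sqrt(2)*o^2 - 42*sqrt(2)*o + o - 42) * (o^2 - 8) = sqrt(2)*o^5 + o^4 + sqrt(2)*o^4 - 50*sqrt(2)*o^3 + o^3 - 50*o^2 - 8*sqrt(2)*o^2 - 8*o + 336*sqrt(2)*o + 336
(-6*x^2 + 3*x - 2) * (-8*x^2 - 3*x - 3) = 48*x^4 - 6*x^3 + 25*x^2 - 3*x + 6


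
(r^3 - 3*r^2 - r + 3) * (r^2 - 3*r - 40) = r^5 - 6*r^4 - 32*r^3 + 126*r^2 + 31*r - 120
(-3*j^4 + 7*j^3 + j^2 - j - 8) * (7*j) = -21*j^5 + 49*j^4 + 7*j^3 - 7*j^2 - 56*j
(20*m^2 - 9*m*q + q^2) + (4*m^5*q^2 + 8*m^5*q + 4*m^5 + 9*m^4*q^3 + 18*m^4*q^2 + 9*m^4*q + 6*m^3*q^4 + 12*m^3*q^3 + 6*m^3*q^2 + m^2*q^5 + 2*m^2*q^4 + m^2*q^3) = 4*m^5*q^2 + 8*m^5*q + 4*m^5 + 9*m^4*q^3 + 18*m^4*q^2 + 9*m^4*q + 6*m^3*q^4 + 12*m^3*q^3 + 6*m^3*q^2 + m^2*q^5 + 2*m^2*q^4 + m^2*q^3 + 20*m^2 - 9*m*q + q^2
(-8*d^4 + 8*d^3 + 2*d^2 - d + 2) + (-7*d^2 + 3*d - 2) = -8*d^4 + 8*d^3 - 5*d^2 + 2*d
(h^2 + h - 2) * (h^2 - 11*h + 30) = h^4 - 10*h^3 + 17*h^2 + 52*h - 60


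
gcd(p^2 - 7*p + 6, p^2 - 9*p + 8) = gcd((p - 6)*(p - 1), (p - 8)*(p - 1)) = p - 1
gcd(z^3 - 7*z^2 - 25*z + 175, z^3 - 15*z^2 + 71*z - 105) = z^2 - 12*z + 35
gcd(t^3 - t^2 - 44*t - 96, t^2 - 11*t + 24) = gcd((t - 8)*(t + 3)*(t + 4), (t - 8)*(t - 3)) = t - 8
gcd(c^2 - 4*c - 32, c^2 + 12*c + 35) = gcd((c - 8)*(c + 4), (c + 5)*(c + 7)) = 1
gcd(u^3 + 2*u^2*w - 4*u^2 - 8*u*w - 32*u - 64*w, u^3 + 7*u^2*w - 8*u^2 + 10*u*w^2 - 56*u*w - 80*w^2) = u^2 + 2*u*w - 8*u - 16*w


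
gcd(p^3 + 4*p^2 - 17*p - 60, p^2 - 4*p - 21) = p + 3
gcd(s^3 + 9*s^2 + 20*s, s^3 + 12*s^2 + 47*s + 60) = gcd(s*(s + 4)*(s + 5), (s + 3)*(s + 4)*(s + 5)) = s^2 + 9*s + 20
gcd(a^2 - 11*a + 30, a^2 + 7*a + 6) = 1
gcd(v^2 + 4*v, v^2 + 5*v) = v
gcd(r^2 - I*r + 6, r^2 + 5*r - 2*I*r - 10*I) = 1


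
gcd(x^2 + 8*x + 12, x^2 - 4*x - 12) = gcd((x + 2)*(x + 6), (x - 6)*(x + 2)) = x + 2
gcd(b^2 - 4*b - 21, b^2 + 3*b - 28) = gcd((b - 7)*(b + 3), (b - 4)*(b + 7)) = 1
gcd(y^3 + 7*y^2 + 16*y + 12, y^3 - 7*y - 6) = y + 2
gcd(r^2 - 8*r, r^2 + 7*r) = r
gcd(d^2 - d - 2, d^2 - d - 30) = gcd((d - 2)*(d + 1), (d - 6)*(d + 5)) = 1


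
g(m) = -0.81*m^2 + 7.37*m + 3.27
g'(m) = 7.37 - 1.62*m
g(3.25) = 18.67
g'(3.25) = 2.10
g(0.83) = 8.83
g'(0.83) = 6.03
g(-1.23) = -7.02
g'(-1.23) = 9.36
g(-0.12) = 2.37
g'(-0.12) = 7.56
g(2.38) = 16.22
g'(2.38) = 3.51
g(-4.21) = -42.11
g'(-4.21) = 14.19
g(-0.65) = -1.86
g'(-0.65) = 8.42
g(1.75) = 13.69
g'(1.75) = 4.54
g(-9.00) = -128.67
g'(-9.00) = 21.95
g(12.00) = -24.93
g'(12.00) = -12.07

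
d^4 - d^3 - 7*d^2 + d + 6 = (d - 3)*(d - 1)*(d + 1)*(d + 2)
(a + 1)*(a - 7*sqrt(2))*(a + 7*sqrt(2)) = a^3 + a^2 - 98*a - 98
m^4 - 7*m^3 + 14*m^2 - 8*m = m*(m - 4)*(m - 2)*(m - 1)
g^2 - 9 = (g - 3)*(g + 3)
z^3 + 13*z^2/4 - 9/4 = (z - 3/4)*(z + 1)*(z + 3)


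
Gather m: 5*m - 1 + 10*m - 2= 15*m - 3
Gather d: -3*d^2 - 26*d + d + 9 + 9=-3*d^2 - 25*d + 18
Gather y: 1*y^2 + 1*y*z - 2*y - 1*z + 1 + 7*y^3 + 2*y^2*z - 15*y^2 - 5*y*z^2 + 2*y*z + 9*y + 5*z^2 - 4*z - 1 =7*y^3 + y^2*(2*z - 14) + y*(-5*z^2 + 3*z + 7) + 5*z^2 - 5*z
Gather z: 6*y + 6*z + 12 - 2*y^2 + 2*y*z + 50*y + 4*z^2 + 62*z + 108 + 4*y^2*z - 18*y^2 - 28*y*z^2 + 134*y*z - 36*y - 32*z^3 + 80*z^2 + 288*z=-20*y^2 + 20*y - 32*z^3 + z^2*(84 - 28*y) + z*(4*y^2 + 136*y + 356) + 120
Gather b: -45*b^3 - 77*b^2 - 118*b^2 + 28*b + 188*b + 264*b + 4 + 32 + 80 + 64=-45*b^3 - 195*b^2 + 480*b + 180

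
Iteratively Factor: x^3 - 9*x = (x - 3)*(x^2 + 3*x) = (x - 3)*(x + 3)*(x)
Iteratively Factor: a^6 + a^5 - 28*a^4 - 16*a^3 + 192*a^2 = (a + 4)*(a^5 - 3*a^4 - 16*a^3 + 48*a^2) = (a - 3)*(a + 4)*(a^4 - 16*a^2) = a*(a - 3)*(a + 4)*(a^3 - 16*a) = a*(a - 4)*(a - 3)*(a + 4)*(a^2 + 4*a) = a*(a - 4)*(a - 3)*(a + 4)^2*(a)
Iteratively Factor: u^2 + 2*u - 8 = (u + 4)*(u - 2)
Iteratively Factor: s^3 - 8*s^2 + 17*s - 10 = (s - 5)*(s^2 - 3*s + 2) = (s - 5)*(s - 2)*(s - 1)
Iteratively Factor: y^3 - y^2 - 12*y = (y)*(y^2 - y - 12) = y*(y + 3)*(y - 4)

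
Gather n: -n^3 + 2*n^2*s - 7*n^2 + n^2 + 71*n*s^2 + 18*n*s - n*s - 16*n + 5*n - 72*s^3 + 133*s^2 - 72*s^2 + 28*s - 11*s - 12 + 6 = -n^3 + n^2*(2*s - 6) + n*(71*s^2 + 17*s - 11) - 72*s^3 + 61*s^2 + 17*s - 6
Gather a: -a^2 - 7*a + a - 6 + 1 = -a^2 - 6*a - 5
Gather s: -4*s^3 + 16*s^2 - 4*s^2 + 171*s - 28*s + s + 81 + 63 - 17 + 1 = -4*s^3 + 12*s^2 + 144*s + 128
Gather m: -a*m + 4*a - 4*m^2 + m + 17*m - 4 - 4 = 4*a - 4*m^2 + m*(18 - a) - 8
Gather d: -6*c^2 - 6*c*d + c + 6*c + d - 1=-6*c^2 + 7*c + d*(1 - 6*c) - 1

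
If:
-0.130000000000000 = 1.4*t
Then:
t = -0.09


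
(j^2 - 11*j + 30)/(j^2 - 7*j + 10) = (j - 6)/(j - 2)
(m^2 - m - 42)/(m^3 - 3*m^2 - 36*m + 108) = (m - 7)/(m^2 - 9*m + 18)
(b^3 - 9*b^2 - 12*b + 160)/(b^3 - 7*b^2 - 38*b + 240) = (b + 4)/(b + 6)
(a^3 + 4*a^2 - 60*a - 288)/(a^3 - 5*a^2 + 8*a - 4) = (a^3 + 4*a^2 - 60*a - 288)/(a^3 - 5*a^2 + 8*a - 4)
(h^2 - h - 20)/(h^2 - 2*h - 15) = (h + 4)/(h + 3)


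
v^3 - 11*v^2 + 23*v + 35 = (v - 7)*(v - 5)*(v + 1)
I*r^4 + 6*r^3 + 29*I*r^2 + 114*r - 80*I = (r - 8*I)*(r - 2*I)*(r + 5*I)*(I*r + 1)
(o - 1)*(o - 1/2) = o^2 - 3*o/2 + 1/2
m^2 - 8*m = m*(m - 8)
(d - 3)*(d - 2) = d^2 - 5*d + 6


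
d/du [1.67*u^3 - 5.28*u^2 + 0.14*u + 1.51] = 5.01*u^2 - 10.56*u + 0.14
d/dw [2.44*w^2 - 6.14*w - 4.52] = 4.88*w - 6.14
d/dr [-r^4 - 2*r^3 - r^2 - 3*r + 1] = -4*r^3 - 6*r^2 - 2*r - 3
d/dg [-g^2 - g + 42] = -2*g - 1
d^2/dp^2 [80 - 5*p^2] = -10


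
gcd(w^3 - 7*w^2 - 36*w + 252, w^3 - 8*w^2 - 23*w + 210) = w^2 - 13*w + 42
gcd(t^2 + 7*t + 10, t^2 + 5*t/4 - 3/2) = t + 2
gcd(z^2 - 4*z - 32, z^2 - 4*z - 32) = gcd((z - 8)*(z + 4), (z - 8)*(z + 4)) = z^2 - 4*z - 32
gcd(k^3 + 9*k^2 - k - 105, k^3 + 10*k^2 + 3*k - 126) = k^2 + 4*k - 21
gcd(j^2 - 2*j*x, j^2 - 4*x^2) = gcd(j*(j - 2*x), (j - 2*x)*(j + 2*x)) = -j + 2*x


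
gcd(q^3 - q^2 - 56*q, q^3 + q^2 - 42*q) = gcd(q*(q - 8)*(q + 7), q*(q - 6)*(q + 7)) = q^2 + 7*q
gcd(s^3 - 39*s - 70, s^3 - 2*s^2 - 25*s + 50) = s + 5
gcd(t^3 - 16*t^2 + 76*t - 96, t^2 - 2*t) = t - 2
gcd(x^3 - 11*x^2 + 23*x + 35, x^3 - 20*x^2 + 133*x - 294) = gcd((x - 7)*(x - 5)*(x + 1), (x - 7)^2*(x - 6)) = x - 7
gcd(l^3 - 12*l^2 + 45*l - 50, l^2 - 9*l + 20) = l - 5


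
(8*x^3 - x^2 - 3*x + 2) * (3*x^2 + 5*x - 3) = 24*x^5 + 37*x^4 - 38*x^3 - 6*x^2 + 19*x - 6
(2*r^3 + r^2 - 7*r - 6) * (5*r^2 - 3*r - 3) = 10*r^5 - r^4 - 44*r^3 - 12*r^2 + 39*r + 18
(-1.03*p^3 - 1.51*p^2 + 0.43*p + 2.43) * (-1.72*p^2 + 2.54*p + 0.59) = 1.7716*p^5 - 0.0190000000000001*p^4 - 5.1827*p^3 - 3.9783*p^2 + 6.4259*p + 1.4337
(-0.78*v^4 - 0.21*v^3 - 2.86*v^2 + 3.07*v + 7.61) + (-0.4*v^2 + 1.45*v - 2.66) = -0.78*v^4 - 0.21*v^3 - 3.26*v^2 + 4.52*v + 4.95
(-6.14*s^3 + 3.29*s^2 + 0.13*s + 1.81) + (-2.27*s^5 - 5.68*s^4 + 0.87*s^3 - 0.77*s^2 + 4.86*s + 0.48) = -2.27*s^5 - 5.68*s^4 - 5.27*s^3 + 2.52*s^2 + 4.99*s + 2.29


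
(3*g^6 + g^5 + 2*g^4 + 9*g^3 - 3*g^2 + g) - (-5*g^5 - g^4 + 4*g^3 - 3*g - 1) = 3*g^6 + 6*g^5 + 3*g^4 + 5*g^3 - 3*g^2 + 4*g + 1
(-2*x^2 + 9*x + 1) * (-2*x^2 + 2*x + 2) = 4*x^4 - 22*x^3 + 12*x^2 + 20*x + 2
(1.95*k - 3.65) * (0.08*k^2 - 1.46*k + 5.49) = 0.156*k^3 - 3.139*k^2 + 16.0345*k - 20.0385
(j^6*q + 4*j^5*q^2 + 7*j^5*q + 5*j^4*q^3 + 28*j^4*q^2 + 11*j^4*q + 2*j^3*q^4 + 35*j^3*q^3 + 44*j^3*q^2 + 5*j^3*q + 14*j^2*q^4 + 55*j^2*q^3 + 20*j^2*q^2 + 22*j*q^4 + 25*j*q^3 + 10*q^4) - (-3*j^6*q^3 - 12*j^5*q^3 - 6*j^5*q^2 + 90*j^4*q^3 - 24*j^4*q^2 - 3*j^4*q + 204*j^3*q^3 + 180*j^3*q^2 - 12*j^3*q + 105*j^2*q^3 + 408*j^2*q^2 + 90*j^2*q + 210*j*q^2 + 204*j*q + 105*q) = 3*j^6*q^3 + j^6*q + 12*j^5*q^3 + 10*j^5*q^2 + 7*j^5*q - 85*j^4*q^3 + 52*j^4*q^2 + 14*j^4*q + 2*j^3*q^4 - 169*j^3*q^3 - 136*j^3*q^2 + 17*j^3*q + 14*j^2*q^4 - 50*j^2*q^3 - 388*j^2*q^2 - 90*j^2*q + 22*j*q^4 + 25*j*q^3 - 210*j*q^2 - 204*j*q + 10*q^4 - 105*q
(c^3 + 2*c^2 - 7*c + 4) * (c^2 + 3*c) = c^5 + 5*c^4 - c^3 - 17*c^2 + 12*c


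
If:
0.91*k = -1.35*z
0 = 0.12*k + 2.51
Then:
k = -20.92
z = 14.10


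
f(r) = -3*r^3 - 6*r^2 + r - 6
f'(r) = -9*r^2 - 12*r + 1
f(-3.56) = 49.75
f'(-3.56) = -70.34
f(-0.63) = -8.26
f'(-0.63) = 4.99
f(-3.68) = 58.57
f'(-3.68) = -76.72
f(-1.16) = -10.55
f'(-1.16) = 2.81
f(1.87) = -44.73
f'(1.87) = -52.91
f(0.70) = -9.27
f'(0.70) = -11.81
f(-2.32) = -3.15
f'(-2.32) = -19.60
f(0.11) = -5.97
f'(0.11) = -0.43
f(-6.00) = 420.00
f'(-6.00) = -251.00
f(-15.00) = 8754.00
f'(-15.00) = -1844.00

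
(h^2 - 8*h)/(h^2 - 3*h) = (h - 8)/(h - 3)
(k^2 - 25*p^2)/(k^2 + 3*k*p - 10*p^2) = (-k + 5*p)/(-k + 2*p)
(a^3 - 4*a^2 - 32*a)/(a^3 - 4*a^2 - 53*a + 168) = a*(a + 4)/(a^2 + 4*a - 21)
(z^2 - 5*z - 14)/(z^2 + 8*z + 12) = (z - 7)/(z + 6)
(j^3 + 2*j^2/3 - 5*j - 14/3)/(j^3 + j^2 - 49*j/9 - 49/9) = 3*(j + 2)/(3*j + 7)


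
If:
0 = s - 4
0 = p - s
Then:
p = 4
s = 4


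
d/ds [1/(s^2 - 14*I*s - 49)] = 2*(-s + 7*I)/(-s^2 + 14*I*s + 49)^2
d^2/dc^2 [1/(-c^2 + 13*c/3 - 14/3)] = 6*(9*c^2 - 39*c - (6*c - 13)^2 + 42)/(3*c^2 - 13*c + 14)^3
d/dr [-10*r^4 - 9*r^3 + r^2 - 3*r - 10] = -40*r^3 - 27*r^2 + 2*r - 3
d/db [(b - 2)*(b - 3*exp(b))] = b - (b - 2)*(3*exp(b) - 1) - 3*exp(b)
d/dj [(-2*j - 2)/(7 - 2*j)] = -18/(2*j - 7)^2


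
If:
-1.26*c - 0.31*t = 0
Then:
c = -0.246031746031746*t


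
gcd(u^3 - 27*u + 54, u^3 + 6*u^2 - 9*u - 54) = u^2 + 3*u - 18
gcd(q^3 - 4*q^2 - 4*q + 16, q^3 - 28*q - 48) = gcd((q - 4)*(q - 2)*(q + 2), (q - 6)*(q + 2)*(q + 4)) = q + 2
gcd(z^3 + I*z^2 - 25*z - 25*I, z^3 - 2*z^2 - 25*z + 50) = z^2 - 25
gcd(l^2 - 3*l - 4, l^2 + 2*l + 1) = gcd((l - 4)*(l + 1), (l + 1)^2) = l + 1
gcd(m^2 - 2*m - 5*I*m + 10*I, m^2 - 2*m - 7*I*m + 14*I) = m - 2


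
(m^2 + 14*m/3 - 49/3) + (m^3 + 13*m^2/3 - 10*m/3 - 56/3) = m^3 + 16*m^2/3 + 4*m/3 - 35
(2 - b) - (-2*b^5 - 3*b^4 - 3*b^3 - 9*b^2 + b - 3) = 2*b^5 + 3*b^4 + 3*b^3 + 9*b^2 - 2*b + 5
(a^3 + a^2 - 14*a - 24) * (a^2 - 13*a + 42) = a^5 - 12*a^4 + 15*a^3 + 200*a^2 - 276*a - 1008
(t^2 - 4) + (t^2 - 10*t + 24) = 2*t^2 - 10*t + 20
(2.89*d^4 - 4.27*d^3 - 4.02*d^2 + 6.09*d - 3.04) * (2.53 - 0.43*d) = -1.2427*d^5 + 9.1478*d^4 - 9.0745*d^3 - 12.7893*d^2 + 16.7149*d - 7.6912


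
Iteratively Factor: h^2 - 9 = (h - 3)*(h + 3)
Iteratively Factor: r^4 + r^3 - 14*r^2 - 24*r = (r)*(r^3 + r^2 - 14*r - 24) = r*(r - 4)*(r^2 + 5*r + 6) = r*(r - 4)*(r + 3)*(r + 2)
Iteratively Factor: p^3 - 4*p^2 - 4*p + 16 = (p - 2)*(p^2 - 2*p - 8) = (p - 2)*(p + 2)*(p - 4)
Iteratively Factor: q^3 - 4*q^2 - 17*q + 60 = (q + 4)*(q^2 - 8*q + 15) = (q - 3)*(q + 4)*(q - 5)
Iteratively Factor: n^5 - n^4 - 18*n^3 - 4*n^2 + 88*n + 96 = (n - 4)*(n^4 + 3*n^3 - 6*n^2 - 28*n - 24) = (n - 4)*(n + 2)*(n^3 + n^2 - 8*n - 12) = (n - 4)*(n + 2)^2*(n^2 - n - 6) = (n - 4)*(n + 2)^3*(n - 3)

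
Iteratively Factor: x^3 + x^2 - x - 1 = (x + 1)*(x^2 - 1) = (x + 1)^2*(x - 1)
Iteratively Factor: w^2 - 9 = (w + 3)*(w - 3)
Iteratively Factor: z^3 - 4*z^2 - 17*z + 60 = (z - 5)*(z^2 + z - 12) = (z - 5)*(z - 3)*(z + 4)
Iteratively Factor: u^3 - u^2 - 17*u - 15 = (u + 3)*(u^2 - 4*u - 5) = (u + 1)*(u + 3)*(u - 5)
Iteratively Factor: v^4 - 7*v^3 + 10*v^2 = (v)*(v^3 - 7*v^2 + 10*v) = v*(v - 5)*(v^2 - 2*v) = v*(v - 5)*(v - 2)*(v)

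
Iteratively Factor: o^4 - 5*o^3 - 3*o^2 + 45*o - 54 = (o - 3)*(o^3 - 2*o^2 - 9*o + 18) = (o - 3)^2*(o^2 + o - 6) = (o - 3)^2*(o - 2)*(o + 3)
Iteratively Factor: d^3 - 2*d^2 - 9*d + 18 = (d + 3)*(d^2 - 5*d + 6) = (d - 3)*(d + 3)*(d - 2)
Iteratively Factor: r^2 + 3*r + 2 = (r + 1)*(r + 2)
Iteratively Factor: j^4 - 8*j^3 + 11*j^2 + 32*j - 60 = (j - 5)*(j^3 - 3*j^2 - 4*j + 12) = (j - 5)*(j - 3)*(j^2 - 4) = (j - 5)*(j - 3)*(j - 2)*(j + 2)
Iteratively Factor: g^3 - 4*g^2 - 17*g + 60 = (g + 4)*(g^2 - 8*g + 15) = (g - 5)*(g + 4)*(g - 3)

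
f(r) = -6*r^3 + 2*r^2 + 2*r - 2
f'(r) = -18*r^2 + 4*r + 2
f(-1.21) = 9.14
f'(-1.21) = -29.19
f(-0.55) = -1.50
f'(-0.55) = -5.64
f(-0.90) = 2.19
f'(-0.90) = -16.18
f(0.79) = -2.13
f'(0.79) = -6.07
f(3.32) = -192.88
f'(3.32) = -183.12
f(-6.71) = 1887.30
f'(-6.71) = -835.27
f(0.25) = -1.47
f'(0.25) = 1.88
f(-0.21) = -2.28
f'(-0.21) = 0.37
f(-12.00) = 10630.00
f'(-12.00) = -2638.00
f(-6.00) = 1354.00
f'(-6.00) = -670.00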